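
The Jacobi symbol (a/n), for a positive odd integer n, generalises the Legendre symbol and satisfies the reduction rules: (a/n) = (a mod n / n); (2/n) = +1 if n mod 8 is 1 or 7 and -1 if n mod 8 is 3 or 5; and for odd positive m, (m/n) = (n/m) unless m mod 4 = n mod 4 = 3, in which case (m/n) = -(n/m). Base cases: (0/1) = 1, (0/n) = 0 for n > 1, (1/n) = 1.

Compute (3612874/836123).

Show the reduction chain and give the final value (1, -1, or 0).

-1

(3612874/836123): 3612874 mod 836123 = 268382, so (3612874/836123) = (268382/836123)
factor out 2^1: 268382 = 2^1·134191; with 836123 mod 8 = 3, (2/836123) = -1; sign now -1; continue with (134191/836123)
flip (134191/836123) -> (836123/134191): both odd, 134191 mod 4 = 3, 836123 mod 4 = 3, so the flip contributes -1; sign now +1
(836123/134191): 836123 mod 134191 = 30977, so (836123/134191) = (30977/134191)
flip (30977/134191) -> (134191/30977): both odd, 30977 mod 4 = 1, 134191 mod 4 = 3, so the flip contributes +1; sign now +1
(134191/30977): 134191 mod 30977 = 10283, so (134191/30977) = (10283/30977)
flip (10283/30977) -> (30977/10283): both odd, 10283 mod 4 = 3, 30977 mod 4 = 1, so the flip contributes +1; sign now +1
(30977/10283): 30977 mod 10283 = 128, so (30977/10283) = (128/10283)
factor out 2^7: 128 = 2^7·1; with 10283 mod 8 = 3, (2/10283) = -1; sign now -1; continue with (1/10283)
reached (1/10283) = 1, so the symbol is -1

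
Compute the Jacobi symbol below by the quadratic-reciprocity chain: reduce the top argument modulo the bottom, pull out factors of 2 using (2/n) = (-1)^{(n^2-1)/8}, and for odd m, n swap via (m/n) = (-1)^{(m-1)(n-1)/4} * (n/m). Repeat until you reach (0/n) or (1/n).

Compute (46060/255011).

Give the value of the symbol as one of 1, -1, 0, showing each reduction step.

46060 = 2^2·11515; (2/255011) = -1 since 255011 mod 8 = 3, so (46060/255011) = (-1)^2·(11515/255011); sign now +1
reciprocity: (11515/255011) = -1·(255011/11515) since 11515 mod 4 = 3, 255011 mod 4 = 3; sign now -1
(255011/11515) = (1681/11515)   [reduce mod 11515]
reciprocity: (1681/11515) = +1·(11515/1681) since 1681 mod 4 = 1, 11515 mod 4 = 3; sign now -1
(11515/1681) = (1429/1681)   [reduce mod 1681]
reciprocity: (1429/1681) = +1·(1681/1429) since 1429 mod 4 = 1, 1681 mod 4 = 1; sign now -1
(1681/1429) = (252/1429)   [reduce mod 1429]
252 = 2^2·63; (2/1429) = -1 since 1429 mod 8 = 5, so (252/1429) = (-1)^2·(63/1429); sign now -1
reciprocity: (63/1429) = +1·(1429/63) since 63 mod 4 = 3, 1429 mod 4 = 1; sign now -1
(1429/63) = (43/63)   [reduce mod 63]
reciprocity: (43/63) = -1·(63/43) since 43 mod 4 = 3, 63 mod 4 = 3; sign now +1
(63/43) = (20/43)   [reduce mod 43]
20 = 2^2·5; (2/43) = -1 since 43 mod 8 = 3, so (20/43) = (-1)^2·(5/43); sign now +1
reciprocity: (5/43) = +1·(43/5) since 5 mod 4 = 1, 43 mod 4 = 3; sign now +1
(43/5) = (3/5)   [reduce mod 5]
reciprocity: (3/5) = +1·(5/3) since 3 mod 4 = 3, 5 mod 4 = 1; sign now +1
(5/3) = (2/3)   [reduce mod 3]
2 = 2^1·1; (2/3) = -1 since 3 mod 8 = 3, so (2/3) = (-1)^1·(1/3); sign now -1
(1/3) = 1; final value = sign = -1

-1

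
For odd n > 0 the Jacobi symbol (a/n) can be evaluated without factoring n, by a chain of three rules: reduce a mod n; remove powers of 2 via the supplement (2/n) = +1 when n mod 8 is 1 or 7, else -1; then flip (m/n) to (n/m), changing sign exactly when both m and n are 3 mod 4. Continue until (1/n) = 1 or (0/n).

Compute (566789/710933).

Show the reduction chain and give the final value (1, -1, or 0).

flip (566789/710933) -> (710933/566789): both odd, 566789 mod 4 = 1, 710933 mod 4 = 1, so the flip contributes +1; sign now +1
(710933/566789): 710933 mod 566789 = 144144, so (710933/566789) = (144144/566789)
factor out 2^4: 144144 = 2^4·9009; with 566789 mod 8 = 5, (2/566789) = -1; sign now +1; continue with (9009/566789)
flip (9009/566789) -> (566789/9009): both odd, 9009 mod 4 = 1, 566789 mod 4 = 1, so the flip contributes +1; sign now +1
(566789/9009): 566789 mod 9009 = 8231, so (566789/9009) = (8231/9009)
flip (8231/9009) -> (9009/8231): both odd, 8231 mod 4 = 3, 9009 mod 4 = 1, so the flip contributes +1; sign now +1
(9009/8231): 9009 mod 8231 = 778, so (9009/8231) = (778/8231)
factor out 2^1: 778 = 2^1·389; with 8231 mod 8 = 7, (2/8231) = +1; sign now +1; continue with (389/8231)
flip (389/8231) -> (8231/389): both odd, 389 mod 4 = 1, 8231 mod 4 = 3, so the flip contributes +1; sign now +1
(8231/389): 8231 mod 389 = 62, so (8231/389) = (62/389)
factor out 2^1: 62 = 2^1·31; with 389 mod 8 = 5, (2/389) = -1; sign now -1; continue with (31/389)
flip (31/389) -> (389/31): both odd, 31 mod 4 = 3, 389 mod 4 = 1, so the flip contributes +1; sign now -1
(389/31): 389 mod 31 = 17, so (389/31) = (17/31)
flip (17/31) -> (31/17): both odd, 17 mod 4 = 1, 31 mod 4 = 3, so the flip contributes +1; sign now -1
(31/17): 31 mod 17 = 14, so (31/17) = (14/17)
factor out 2^1: 14 = 2^1·7; with 17 mod 8 = 1, (2/17) = +1; sign now -1; continue with (7/17)
flip (7/17) -> (17/7): both odd, 7 mod 4 = 3, 17 mod 4 = 1, so the flip contributes +1; sign now -1
(17/7): 17 mod 7 = 3, so (17/7) = (3/7)
flip (3/7) -> (7/3): both odd, 3 mod 4 = 3, 7 mod 4 = 3, so the flip contributes -1; sign now +1
(7/3): 7 mod 3 = 1, so (7/3) = (1/3)
reached (1/3) = 1, so the symbol is +1

1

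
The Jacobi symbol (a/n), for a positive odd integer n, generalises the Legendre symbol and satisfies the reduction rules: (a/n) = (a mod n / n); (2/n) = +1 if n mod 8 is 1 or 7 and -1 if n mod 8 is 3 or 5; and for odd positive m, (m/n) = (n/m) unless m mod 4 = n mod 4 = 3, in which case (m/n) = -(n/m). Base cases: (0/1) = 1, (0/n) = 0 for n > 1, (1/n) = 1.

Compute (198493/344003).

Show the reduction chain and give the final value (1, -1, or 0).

1

flip (198493/344003) -> (344003/198493): both odd, 198493 mod 4 = 1, 344003 mod 4 = 3, so the flip contributes +1; sign now +1
(344003/198493): 344003 mod 198493 = 145510, so (344003/198493) = (145510/198493)
factor out 2^1: 145510 = 2^1·72755; with 198493 mod 8 = 5, (2/198493) = -1; sign now -1; continue with (72755/198493)
flip (72755/198493) -> (198493/72755): both odd, 72755 mod 4 = 3, 198493 mod 4 = 1, so the flip contributes +1; sign now -1
(198493/72755): 198493 mod 72755 = 52983, so (198493/72755) = (52983/72755)
flip (52983/72755) -> (72755/52983): both odd, 52983 mod 4 = 3, 72755 mod 4 = 3, so the flip contributes -1; sign now +1
(72755/52983): 72755 mod 52983 = 19772, so (72755/52983) = (19772/52983)
factor out 2^2: 19772 = 2^2·4943; with 52983 mod 8 = 7, (2/52983) = +1; sign now +1; continue with (4943/52983)
flip (4943/52983) -> (52983/4943): both odd, 4943 mod 4 = 3, 52983 mod 4 = 3, so the flip contributes -1; sign now -1
(52983/4943): 52983 mod 4943 = 3553, so (52983/4943) = (3553/4943)
flip (3553/4943) -> (4943/3553): both odd, 3553 mod 4 = 1, 4943 mod 4 = 3, so the flip contributes +1; sign now -1
(4943/3553): 4943 mod 3553 = 1390, so (4943/3553) = (1390/3553)
factor out 2^1: 1390 = 2^1·695; with 3553 mod 8 = 1, (2/3553) = +1; sign now -1; continue with (695/3553)
flip (695/3553) -> (3553/695): both odd, 695 mod 4 = 3, 3553 mod 4 = 1, so the flip contributes +1; sign now -1
(3553/695): 3553 mod 695 = 78, so (3553/695) = (78/695)
factor out 2^1: 78 = 2^1·39; with 695 mod 8 = 7, (2/695) = +1; sign now -1; continue with (39/695)
flip (39/695) -> (695/39): both odd, 39 mod 4 = 3, 695 mod 4 = 3, so the flip contributes -1; sign now +1
(695/39): 695 mod 39 = 32, so (695/39) = (32/39)
factor out 2^5: 32 = 2^5·1; with 39 mod 8 = 7, (2/39) = +1; sign now +1; continue with (1/39)
reached (1/39) = 1, so the symbol is +1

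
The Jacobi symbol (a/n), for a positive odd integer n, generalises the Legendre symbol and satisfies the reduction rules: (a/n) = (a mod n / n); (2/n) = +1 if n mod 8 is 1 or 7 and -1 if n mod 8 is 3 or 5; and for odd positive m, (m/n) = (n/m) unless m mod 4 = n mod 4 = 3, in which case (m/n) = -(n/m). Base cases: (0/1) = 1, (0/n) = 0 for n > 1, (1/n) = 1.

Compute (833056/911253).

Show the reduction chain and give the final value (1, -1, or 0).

0

833056 = 2^5·26033; (2/911253) = -1 since 911253 mod 8 = 5, so (833056/911253) = (-1)^5·(26033/911253); sign now -1
reciprocity: (26033/911253) = +1·(911253/26033) since 26033 mod 4 = 1, 911253 mod 4 = 1; sign now -1
(911253/26033) = (98/26033)   [reduce mod 26033]
98 = 2^1·49; (2/26033) = +1 since 26033 mod 8 = 1, so (98/26033) = (+1)^1·(49/26033); sign now -1
reciprocity: (49/26033) = +1·(26033/49) since 49 mod 4 = 1, 26033 mod 4 = 1; sign now -1
(26033/49) = (14/49)   [reduce mod 49]
14 = 2^1·7; (2/49) = +1 since 49 mod 8 = 1, so (14/49) = (+1)^1·(7/49); sign now -1
reciprocity: (7/49) = +1·(49/7) since 7 mod 4 = 3, 49 mod 4 = 1; sign now -1
(49/7) = (0/7)   [reduce mod 7]
(0/7) = 0   [gcd(a, n) > 1]; final value = 0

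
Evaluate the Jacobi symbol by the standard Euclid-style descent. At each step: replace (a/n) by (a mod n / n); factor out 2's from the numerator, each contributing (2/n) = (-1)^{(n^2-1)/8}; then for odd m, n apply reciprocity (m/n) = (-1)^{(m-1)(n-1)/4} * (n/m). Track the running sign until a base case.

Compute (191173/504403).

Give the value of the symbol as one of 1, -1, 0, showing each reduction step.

-1

flip (191173/504403) -> (504403/191173): both odd, 191173 mod 4 = 1, 504403 mod 4 = 3, so the flip contributes +1; sign now +1
(504403/191173): 504403 mod 191173 = 122057, so (504403/191173) = (122057/191173)
flip (122057/191173) -> (191173/122057): both odd, 122057 mod 4 = 1, 191173 mod 4 = 1, so the flip contributes +1; sign now +1
(191173/122057): 191173 mod 122057 = 69116, so (191173/122057) = (69116/122057)
factor out 2^2: 69116 = 2^2·17279; with 122057 mod 8 = 1, (2/122057) = +1; sign now +1; continue with (17279/122057)
flip (17279/122057) -> (122057/17279): both odd, 17279 mod 4 = 3, 122057 mod 4 = 1, so the flip contributes +1; sign now +1
(122057/17279): 122057 mod 17279 = 1104, so (122057/17279) = (1104/17279)
factor out 2^4: 1104 = 2^4·69; with 17279 mod 8 = 7, (2/17279) = +1; sign now +1; continue with (69/17279)
flip (69/17279) -> (17279/69): both odd, 69 mod 4 = 1, 17279 mod 4 = 3, so the flip contributes +1; sign now +1
(17279/69): 17279 mod 69 = 29, so (17279/69) = (29/69)
flip (29/69) -> (69/29): both odd, 29 mod 4 = 1, 69 mod 4 = 1, so the flip contributes +1; sign now +1
(69/29): 69 mod 29 = 11, so (69/29) = (11/29)
flip (11/29) -> (29/11): both odd, 11 mod 4 = 3, 29 mod 4 = 1, so the flip contributes +1; sign now +1
(29/11): 29 mod 11 = 7, so (29/11) = (7/11)
flip (7/11) -> (11/7): both odd, 7 mod 4 = 3, 11 mod 4 = 3, so the flip contributes -1; sign now -1
(11/7): 11 mod 7 = 4, so (11/7) = (4/7)
factor out 2^2: 4 = 2^2·1; with 7 mod 8 = 7, (2/7) = +1; sign now -1; continue with (1/7)
reached (1/7) = 1, so the symbol is -1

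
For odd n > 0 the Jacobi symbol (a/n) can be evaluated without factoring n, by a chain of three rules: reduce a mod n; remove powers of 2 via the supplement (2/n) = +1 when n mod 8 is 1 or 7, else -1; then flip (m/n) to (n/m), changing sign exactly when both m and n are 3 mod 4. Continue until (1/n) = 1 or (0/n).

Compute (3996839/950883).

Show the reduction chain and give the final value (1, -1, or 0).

-1

(3996839/950883): 3996839 mod 950883 = 193307, so (3996839/950883) = (193307/950883)
flip (193307/950883) -> (950883/193307): both odd, 193307 mod 4 = 3, 950883 mod 4 = 3, so the flip contributes -1; sign now -1
(950883/193307): 950883 mod 193307 = 177655, so (950883/193307) = (177655/193307)
flip (177655/193307) -> (193307/177655): both odd, 177655 mod 4 = 3, 193307 mod 4 = 3, so the flip contributes -1; sign now +1
(193307/177655): 193307 mod 177655 = 15652, so (193307/177655) = (15652/177655)
factor out 2^2: 15652 = 2^2·3913; with 177655 mod 8 = 7, (2/177655) = +1; sign now +1; continue with (3913/177655)
flip (3913/177655) -> (177655/3913): both odd, 3913 mod 4 = 1, 177655 mod 4 = 3, so the flip contributes +1; sign now +1
(177655/3913): 177655 mod 3913 = 1570, so (177655/3913) = (1570/3913)
factor out 2^1: 1570 = 2^1·785; with 3913 mod 8 = 1, (2/3913) = +1; sign now +1; continue with (785/3913)
flip (785/3913) -> (3913/785): both odd, 785 mod 4 = 1, 3913 mod 4 = 1, so the flip contributes +1; sign now +1
(3913/785): 3913 mod 785 = 773, so (3913/785) = (773/785)
flip (773/785) -> (785/773): both odd, 773 mod 4 = 1, 785 mod 4 = 1, so the flip contributes +1; sign now +1
(785/773): 785 mod 773 = 12, so (785/773) = (12/773)
factor out 2^2: 12 = 2^2·3; with 773 mod 8 = 5, (2/773) = -1; sign now +1; continue with (3/773)
flip (3/773) -> (773/3): both odd, 3 mod 4 = 3, 773 mod 4 = 1, so the flip contributes +1; sign now +1
(773/3): 773 mod 3 = 2, so (773/3) = (2/3)
factor out 2^1: 2 = 2^1·1; with 3 mod 8 = 3, (2/3) = -1; sign now -1; continue with (1/3)
reached (1/3) = 1, so the symbol is -1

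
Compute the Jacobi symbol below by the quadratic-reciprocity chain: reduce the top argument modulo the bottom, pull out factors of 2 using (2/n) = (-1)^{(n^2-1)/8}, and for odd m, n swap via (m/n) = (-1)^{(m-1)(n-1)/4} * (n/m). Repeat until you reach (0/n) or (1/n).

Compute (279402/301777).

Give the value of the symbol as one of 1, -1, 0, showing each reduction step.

factor out 2^1: 279402 = 2^1·139701; with 301777 mod 8 = 1, (2/301777) = +1; sign now +1; continue with (139701/301777)
flip (139701/301777) -> (301777/139701): both odd, 139701 mod 4 = 1, 301777 mod 4 = 1, so the flip contributes +1; sign now +1
(301777/139701): 301777 mod 139701 = 22375, so (301777/139701) = (22375/139701)
flip (22375/139701) -> (139701/22375): both odd, 22375 mod 4 = 3, 139701 mod 4 = 1, so the flip contributes +1; sign now +1
(139701/22375): 139701 mod 22375 = 5451, so (139701/22375) = (5451/22375)
flip (5451/22375) -> (22375/5451): both odd, 5451 mod 4 = 3, 22375 mod 4 = 3, so the flip contributes -1; sign now -1
(22375/5451): 22375 mod 5451 = 571, so (22375/5451) = (571/5451)
flip (571/5451) -> (5451/571): both odd, 571 mod 4 = 3, 5451 mod 4 = 3, so the flip contributes -1; sign now +1
(5451/571): 5451 mod 571 = 312, so (5451/571) = (312/571)
factor out 2^3: 312 = 2^3·39; with 571 mod 8 = 3, (2/571) = -1; sign now -1; continue with (39/571)
flip (39/571) -> (571/39): both odd, 39 mod 4 = 3, 571 mod 4 = 3, so the flip contributes -1; sign now +1
(571/39): 571 mod 39 = 25, so (571/39) = (25/39)
flip (25/39) -> (39/25): both odd, 25 mod 4 = 1, 39 mod 4 = 3, so the flip contributes +1; sign now +1
(39/25): 39 mod 25 = 14, so (39/25) = (14/25)
factor out 2^1: 14 = 2^1·7; with 25 mod 8 = 1, (2/25) = +1; sign now +1; continue with (7/25)
flip (7/25) -> (25/7): both odd, 7 mod 4 = 3, 25 mod 4 = 1, so the flip contributes +1; sign now +1
(25/7): 25 mod 7 = 4, so (25/7) = (4/7)
factor out 2^2: 4 = 2^2·1; with 7 mod 8 = 7, (2/7) = +1; sign now +1; continue with (1/7)
reached (1/7) = 1, so the symbol is +1

1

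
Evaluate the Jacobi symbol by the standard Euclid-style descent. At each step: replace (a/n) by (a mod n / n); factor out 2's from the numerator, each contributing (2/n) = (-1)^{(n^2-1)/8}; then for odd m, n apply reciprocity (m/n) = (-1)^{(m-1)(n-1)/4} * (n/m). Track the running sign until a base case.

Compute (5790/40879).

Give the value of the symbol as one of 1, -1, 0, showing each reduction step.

5790 = 2^1·2895; (2/40879) = +1 since 40879 mod 8 = 7, so (5790/40879) = (+1)^1·(2895/40879); sign now +1
reciprocity: (2895/40879) = -1·(40879/2895) since 2895 mod 4 = 3, 40879 mod 4 = 3; sign now -1
(40879/2895) = (349/2895)   [reduce mod 2895]
reciprocity: (349/2895) = +1·(2895/349) since 349 mod 4 = 1, 2895 mod 4 = 3; sign now -1
(2895/349) = (103/349)   [reduce mod 349]
reciprocity: (103/349) = +1·(349/103) since 103 mod 4 = 3, 349 mod 4 = 1; sign now -1
(349/103) = (40/103)   [reduce mod 103]
40 = 2^3·5; (2/103) = +1 since 103 mod 8 = 7, so (40/103) = (+1)^3·(5/103); sign now -1
reciprocity: (5/103) = +1·(103/5) since 5 mod 4 = 1, 103 mod 4 = 3; sign now -1
(103/5) = (3/5)   [reduce mod 5]
reciprocity: (3/5) = +1·(5/3) since 3 mod 4 = 3, 5 mod 4 = 1; sign now -1
(5/3) = (2/3)   [reduce mod 3]
2 = 2^1·1; (2/3) = -1 since 3 mod 8 = 3, so (2/3) = (-1)^1·(1/3); sign now +1
(1/3) = 1; final value = sign = +1

1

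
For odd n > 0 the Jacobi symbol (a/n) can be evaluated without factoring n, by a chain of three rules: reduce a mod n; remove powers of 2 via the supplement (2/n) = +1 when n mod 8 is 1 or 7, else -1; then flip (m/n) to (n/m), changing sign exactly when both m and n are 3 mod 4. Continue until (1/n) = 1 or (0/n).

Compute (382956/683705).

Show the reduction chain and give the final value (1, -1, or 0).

factor out 2^2: 382956 = 2^2·95739; with 683705 mod 8 = 1, (2/683705) = +1; sign now +1; continue with (95739/683705)
flip (95739/683705) -> (683705/95739): both odd, 95739 mod 4 = 3, 683705 mod 4 = 1, so the flip contributes +1; sign now +1
(683705/95739): 683705 mod 95739 = 13532, so (683705/95739) = (13532/95739)
factor out 2^2: 13532 = 2^2·3383; with 95739 mod 8 = 3, (2/95739) = -1; sign now +1; continue with (3383/95739)
flip (3383/95739) -> (95739/3383): both odd, 3383 mod 4 = 3, 95739 mod 4 = 3, so the flip contributes -1; sign now -1
(95739/3383): 95739 mod 3383 = 1015, so (95739/3383) = (1015/3383)
flip (1015/3383) -> (3383/1015): both odd, 1015 mod 4 = 3, 3383 mod 4 = 3, so the flip contributes -1; sign now +1
(3383/1015): 3383 mod 1015 = 338, so (3383/1015) = (338/1015)
factor out 2^1: 338 = 2^1·169; with 1015 mod 8 = 7, (2/1015) = +1; sign now +1; continue with (169/1015)
flip (169/1015) -> (1015/169): both odd, 169 mod 4 = 1, 1015 mod 4 = 3, so the flip contributes +1; sign now +1
(1015/169): 1015 mod 169 = 1, so (1015/169) = (1/169)
reached (1/169) = 1, so the symbol is +1

1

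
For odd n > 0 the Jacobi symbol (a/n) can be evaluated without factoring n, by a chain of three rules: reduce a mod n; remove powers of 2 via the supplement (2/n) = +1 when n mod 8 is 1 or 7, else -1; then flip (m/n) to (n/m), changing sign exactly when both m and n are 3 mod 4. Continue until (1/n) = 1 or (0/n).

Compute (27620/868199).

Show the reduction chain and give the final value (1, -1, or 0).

factor out 2^2: 27620 = 2^2·6905; with 868199 mod 8 = 7, (2/868199) = +1; sign now +1; continue with (6905/868199)
flip (6905/868199) -> (868199/6905): both odd, 6905 mod 4 = 1, 868199 mod 4 = 3, so the flip contributes +1; sign now +1
(868199/6905): 868199 mod 6905 = 5074, so (868199/6905) = (5074/6905)
factor out 2^1: 5074 = 2^1·2537; with 6905 mod 8 = 1, (2/6905) = +1; sign now +1; continue with (2537/6905)
flip (2537/6905) -> (6905/2537): both odd, 2537 mod 4 = 1, 6905 mod 4 = 1, so the flip contributes +1; sign now +1
(6905/2537): 6905 mod 2537 = 1831, so (6905/2537) = (1831/2537)
flip (1831/2537) -> (2537/1831): both odd, 1831 mod 4 = 3, 2537 mod 4 = 1, so the flip contributes +1; sign now +1
(2537/1831): 2537 mod 1831 = 706, so (2537/1831) = (706/1831)
factor out 2^1: 706 = 2^1·353; with 1831 mod 8 = 7, (2/1831) = +1; sign now +1; continue with (353/1831)
flip (353/1831) -> (1831/353): both odd, 353 mod 4 = 1, 1831 mod 4 = 3, so the flip contributes +1; sign now +1
(1831/353): 1831 mod 353 = 66, so (1831/353) = (66/353)
factor out 2^1: 66 = 2^1·33; with 353 mod 8 = 1, (2/353) = +1; sign now +1; continue with (33/353)
flip (33/353) -> (353/33): both odd, 33 mod 4 = 1, 353 mod 4 = 1, so the flip contributes +1; sign now +1
(353/33): 353 mod 33 = 23, so (353/33) = (23/33)
flip (23/33) -> (33/23): both odd, 23 mod 4 = 3, 33 mod 4 = 1, so the flip contributes +1; sign now +1
(33/23): 33 mod 23 = 10, so (33/23) = (10/23)
factor out 2^1: 10 = 2^1·5; with 23 mod 8 = 7, (2/23) = +1; sign now +1; continue with (5/23)
flip (5/23) -> (23/5): both odd, 5 mod 4 = 1, 23 mod 4 = 3, so the flip contributes +1; sign now +1
(23/5): 23 mod 5 = 3, so (23/5) = (3/5)
flip (3/5) -> (5/3): both odd, 3 mod 4 = 3, 5 mod 4 = 1, so the flip contributes +1; sign now +1
(5/3): 5 mod 3 = 2, so (5/3) = (2/3)
factor out 2^1: 2 = 2^1·1; with 3 mod 8 = 3, (2/3) = -1; sign now -1; continue with (1/3)
reached (1/3) = 1, so the symbol is -1

-1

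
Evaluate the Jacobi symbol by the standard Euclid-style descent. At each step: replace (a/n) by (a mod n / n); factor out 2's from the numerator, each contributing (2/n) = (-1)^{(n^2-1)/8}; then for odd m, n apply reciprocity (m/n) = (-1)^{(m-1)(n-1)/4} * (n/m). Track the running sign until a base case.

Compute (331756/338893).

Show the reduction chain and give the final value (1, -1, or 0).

-1

331756 = 2^2·82939; (2/338893) = -1 since 338893 mod 8 = 5, so (331756/338893) = (-1)^2·(82939/338893); sign now +1
reciprocity: (82939/338893) = +1·(338893/82939) since 82939 mod 4 = 3, 338893 mod 4 = 1; sign now +1
(338893/82939) = (7137/82939)   [reduce mod 82939]
reciprocity: (7137/82939) = +1·(82939/7137) since 7137 mod 4 = 1, 82939 mod 4 = 3; sign now +1
(82939/7137) = (4432/7137)   [reduce mod 7137]
4432 = 2^4·277; (2/7137) = +1 since 7137 mod 8 = 1, so (4432/7137) = (+1)^4·(277/7137); sign now +1
reciprocity: (277/7137) = +1·(7137/277) since 277 mod 4 = 1, 7137 mod 4 = 1; sign now +1
(7137/277) = (212/277)   [reduce mod 277]
212 = 2^2·53; (2/277) = -1 since 277 mod 8 = 5, so (212/277) = (-1)^2·(53/277); sign now +1
reciprocity: (53/277) = +1·(277/53) since 53 mod 4 = 1, 277 mod 4 = 1; sign now +1
(277/53) = (12/53)   [reduce mod 53]
12 = 2^2·3; (2/53) = -1 since 53 mod 8 = 5, so (12/53) = (-1)^2·(3/53); sign now +1
reciprocity: (3/53) = +1·(53/3) since 3 mod 4 = 3, 53 mod 4 = 1; sign now +1
(53/3) = (2/3)   [reduce mod 3]
2 = 2^1·1; (2/3) = -1 since 3 mod 8 = 3, so (2/3) = (-1)^1·(1/3); sign now -1
(1/3) = 1; final value = sign = -1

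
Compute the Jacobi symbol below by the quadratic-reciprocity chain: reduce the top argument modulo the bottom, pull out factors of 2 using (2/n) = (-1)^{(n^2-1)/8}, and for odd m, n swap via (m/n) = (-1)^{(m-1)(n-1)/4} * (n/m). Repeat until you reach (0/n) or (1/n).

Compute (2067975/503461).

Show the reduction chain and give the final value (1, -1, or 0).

0

(2067975/503461): 2067975 mod 503461 = 54131, so (2067975/503461) = (54131/503461)
flip (54131/503461) -> (503461/54131): both odd, 54131 mod 4 = 3, 503461 mod 4 = 1, so the flip contributes +1; sign now +1
(503461/54131): 503461 mod 54131 = 16282, so (503461/54131) = (16282/54131)
factor out 2^1: 16282 = 2^1·8141; with 54131 mod 8 = 3, (2/54131) = -1; sign now -1; continue with (8141/54131)
flip (8141/54131) -> (54131/8141): both odd, 8141 mod 4 = 1, 54131 mod 4 = 3, so the flip contributes +1; sign now -1
(54131/8141): 54131 mod 8141 = 5285, so (54131/8141) = (5285/8141)
flip (5285/8141) -> (8141/5285): both odd, 5285 mod 4 = 1, 8141 mod 4 = 1, so the flip contributes +1; sign now -1
(8141/5285): 8141 mod 5285 = 2856, so (8141/5285) = (2856/5285)
factor out 2^3: 2856 = 2^3·357; with 5285 mod 8 = 5, (2/5285) = -1; sign now +1; continue with (357/5285)
flip (357/5285) -> (5285/357): both odd, 357 mod 4 = 1, 5285 mod 4 = 1, so the flip contributes +1; sign now +1
(5285/357): 5285 mod 357 = 287, so (5285/357) = (287/357)
flip (287/357) -> (357/287): both odd, 287 mod 4 = 3, 357 mod 4 = 1, so the flip contributes +1; sign now +1
(357/287): 357 mod 287 = 70, so (357/287) = (70/287)
factor out 2^1: 70 = 2^1·35; with 287 mod 8 = 7, (2/287) = +1; sign now +1; continue with (35/287)
flip (35/287) -> (287/35): both odd, 35 mod 4 = 3, 287 mod 4 = 3, so the flip contributes -1; sign now -1
(287/35): 287 mod 35 = 7, so (287/35) = (7/35)
flip (7/35) -> (35/7): both odd, 7 mod 4 = 3, 35 mod 4 = 3, so the flip contributes -1; sign now +1
(35/7): 35 mod 7 = 0, so (35/7) = (0/7)
reached (0/7); gcd(a, n) > 1, so (0/7) = 0 and the symbol is 0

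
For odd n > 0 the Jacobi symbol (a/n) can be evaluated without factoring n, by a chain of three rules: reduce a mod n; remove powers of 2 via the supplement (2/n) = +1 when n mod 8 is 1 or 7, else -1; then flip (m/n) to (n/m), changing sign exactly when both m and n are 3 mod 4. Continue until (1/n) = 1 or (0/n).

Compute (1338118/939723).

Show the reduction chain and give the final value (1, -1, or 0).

-1

(1338118/939723) = (398395/939723)   [reduce mod 939723]
reciprocity: (398395/939723) = -1·(939723/398395) since 398395 mod 4 = 3, 939723 mod 4 = 3; sign now -1
(939723/398395) = (142933/398395)   [reduce mod 398395]
reciprocity: (142933/398395) = +1·(398395/142933) since 142933 mod 4 = 1, 398395 mod 4 = 3; sign now -1
(398395/142933) = (112529/142933)   [reduce mod 142933]
reciprocity: (112529/142933) = +1·(142933/112529) since 112529 mod 4 = 1, 142933 mod 4 = 1; sign now -1
(142933/112529) = (30404/112529)   [reduce mod 112529]
30404 = 2^2·7601; (2/112529) = +1 since 112529 mod 8 = 1, so (30404/112529) = (+1)^2·(7601/112529); sign now -1
reciprocity: (7601/112529) = +1·(112529/7601) since 7601 mod 4 = 1, 112529 mod 4 = 1; sign now -1
(112529/7601) = (6115/7601)   [reduce mod 7601]
reciprocity: (6115/7601) = +1·(7601/6115) since 6115 mod 4 = 3, 7601 mod 4 = 1; sign now -1
(7601/6115) = (1486/6115)   [reduce mod 6115]
1486 = 2^1·743; (2/6115) = -1 since 6115 mod 8 = 3, so (1486/6115) = (-1)^1·(743/6115); sign now +1
reciprocity: (743/6115) = -1·(6115/743) since 743 mod 4 = 3, 6115 mod 4 = 3; sign now -1
(6115/743) = (171/743)   [reduce mod 743]
reciprocity: (171/743) = -1·(743/171) since 171 mod 4 = 3, 743 mod 4 = 3; sign now +1
(743/171) = (59/171)   [reduce mod 171]
reciprocity: (59/171) = -1·(171/59) since 59 mod 4 = 3, 171 mod 4 = 3; sign now -1
(171/59) = (53/59)   [reduce mod 59]
reciprocity: (53/59) = +1·(59/53) since 53 mod 4 = 1, 59 mod 4 = 3; sign now -1
(59/53) = (6/53)   [reduce mod 53]
6 = 2^1·3; (2/53) = -1 since 53 mod 8 = 5, so (6/53) = (-1)^1·(3/53); sign now +1
reciprocity: (3/53) = +1·(53/3) since 3 mod 4 = 3, 53 mod 4 = 1; sign now +1
(53/3) = (2/3)   [reduce mod 3]
2 = 2^1·1; (2/3) = -1 since 3 mod 8 = 3, so (2/3) = (-1)^1·(1/3); sign now -1
(1/3) = 1; final value = sign = -1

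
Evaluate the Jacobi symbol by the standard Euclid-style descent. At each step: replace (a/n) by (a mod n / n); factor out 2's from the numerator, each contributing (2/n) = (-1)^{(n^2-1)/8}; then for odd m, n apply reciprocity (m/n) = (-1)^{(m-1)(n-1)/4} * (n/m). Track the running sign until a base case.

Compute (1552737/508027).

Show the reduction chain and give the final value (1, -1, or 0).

(1552737/508027) = (28656/508027)   [reduce mod 508027]
28656 = 2^4·1791; (2/508027) = -1 since 508027 mod 8 = 3, so (28656/508027) = (-1)^4·(1791/508027); sign now +1
reciprocity: (1791/508027) = -1·(508027/1791) since 1791 mod 4 = 3, 508027 mod 4 = 3; sign now -1
(508027/1791) = (1174/1791)   [reduce mod 1791]
1174 = 2^1·587; (2/1791) = +1 since 1791 mod 8 = 7, so (1174/1791) = (+1)^1·(587/1791); sign now -1
reciprocity: (587/1791) = -1·(1791/587) since 587 mod 4 = 3, 1791 mod 4 = 3; sign now +1
(1791/587) = (30/587)   [reduce mod 587]
30 = 2^1·15; (2/587) = -1 since 587 mod 8 = 3, so (30/587) = (-1)^1·(15/587); sign now -1
reciprocity: (15/587) = -1·(587/15) since 15 mod 4 = 3, 587 mod 4 = 3; sign now +1
(587/15) = (2/15)   [reduce mod 15]
2 = 2^1·1; (2/15) = +1 since 15 mod 8 = 7, so (2/15) = (+1)^1·(1/15); sign now +1
(1/15) = 1; final value = sign = +1

1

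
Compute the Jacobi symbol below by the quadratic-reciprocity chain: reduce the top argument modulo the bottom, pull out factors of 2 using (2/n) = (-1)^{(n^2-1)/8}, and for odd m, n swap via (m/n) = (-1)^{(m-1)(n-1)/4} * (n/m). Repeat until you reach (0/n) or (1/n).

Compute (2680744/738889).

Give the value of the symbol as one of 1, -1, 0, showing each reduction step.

-1

(2680744/738889) = (464077/738889)   [reduce mod 738889]
reciprocity: (464077/738889) = +1·(738889/464077) since 464077 mod 4 = 1, 738889 mod 4 = 1; sign now +1
(738889/464077) = (274812/464077)   [reduce mod 464077]
274812 = 2^2·68703; (2/464077) = -1 since 464077 mod 8 = 5, so (274812/464077) = (-1)^2·(68703/464077); sign now +1
reciprocity: (68703/464077) = +1·(464077/68703) since 68703 mod 4 = 3, 464077 mod 4 = 1; sign now +1
(464077/68703) = (51859/68703)   [reduce mod 68703]
reciprocity: (51859/68703) = -1·(68703/51859) since 51859 mod 4 = 3, 68703 mod 4 = 3; sign now -1
(68703/51859) = (16844/51859)   [reduce mod 51859]
16844 = 2^2·4211; (2/51859) = -1 since 51859 mod 8 = 3, so (16844/51859) = (-1)^2·(4211/51859); sign now -1
reciprocity: (4211/51859) = -1·(51859/4211) since 4211 mod 4 = 3, 51859 mod 4 = 3; sign now +1
(51859/4211) = (1327/4211)   [reduce mod 4211]
reciprocity: (1327/4211) = -1·(4211/1327) since 1327 mod 4 = 3, 4211 mod 4 = 3; sign now -1
(4211/1327) = (230/1327)   [reduce mod 1327]
230 = 2^1·115; (2/1327) = +1 since 1327 mod 8 = 7, so (230/1327) = (+1)^1·(115/1327); sign now -1
reciprocity: (115/1327) = -1·(1327/115) since 115 mod 4 = 3, 1327 mod 4 = 3; sign now +1
(1327/115) = (62/115)   [reduce mod 115]
62 = 2^1·31; (2/115) = -1 since 115 mod 8 = 3, so (62/115) = (-1)^1·(31/115); sign now -1
reciprocity: (31/115) = -1·(115/31) since 31 mod 4 = 3, 115 mod 4 = 3; sign now +1
(115/31) = (22/31)   [reduce mod 31]
22 = 2^1·11; (2/31) = +1 since 31 mod 8 = 7, so (22/31) = (+1)^1·(11/31); sign now +1
reciprocity: (11/31) = -1·(31/11) since 11 mod 4 = 3, 31 mod 4 = 3; sign now -1
(31/11) = (9/11)   [reduce mod 11]
reciprocity: (9/11) = +1·(11/9) since 9 mod 4 = 1, 11 mod 4 = 3; sign now -1
(11/9) = (2/9)   [reduce mod 9]
2 = 2^1·1; (2/9) = +1 since 9 mod 8 = 1, so (2/9) = (+1)^1·(1/9); sign now -1
(1/9) = 1; final value = sign = -1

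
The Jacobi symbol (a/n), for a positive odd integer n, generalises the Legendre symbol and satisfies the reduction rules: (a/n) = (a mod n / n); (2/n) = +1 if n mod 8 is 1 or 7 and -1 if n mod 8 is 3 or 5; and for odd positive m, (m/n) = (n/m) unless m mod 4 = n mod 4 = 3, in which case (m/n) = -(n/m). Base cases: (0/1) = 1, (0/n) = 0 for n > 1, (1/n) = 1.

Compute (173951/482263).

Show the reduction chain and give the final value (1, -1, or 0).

flip (173951/482263) -> (482263/173951): both odd, 173951 mod 4 = 3, 482263 mod 4 = 3, so the flip contributes -1; sign now -1
(482263/173951): 482263 mod 173951 = 134361, so (482263/173951) = (134361/173951)
flip (134361/173951) -> (173951/134361): both odd, 134361 mod 4 = 1, 173951 mod 4 = 3, so the flip contributes +1; sign now -1
(173951/134361): 173951 mod 134361 = 39590, so (173951/134361) = (39590/134361)
factor out 2^1: 39590 = 2^1·19795; with 134361 mod 8 = 1, (2/134361) = +1; sign now -1; continue with (19795/134361)
flip (19795/134361) -> (134361/19795): both odd, 19795 mod 4 = 3, 134361 mod 4 = 1, so the flip contributes +1; sign now -1
(134361/19795): 134361 mod 19795 = 15591, so (134361/19795) = (15591/19795)
flip (15591/19795) -> (19795/15591): both odd, 15591 mod 4 = 3, 19795 mod 4 = 3, so the flip contributes -1; sign now +1
(19795/15591): 19795 mod 15591 = 4204, so (19795/15591) = (4204/15591)
factor out 2^2: 4204 = 2^2·1051; with 15591 mod 8 = 7, (2/15591) = +1; sign now +1; continue with (1051/15591)
flip (1051/15591) -> (15591/1051): both odd, 1051 mod 4 = 3, 15591 mod 4 = 3, so the flip contributes -1; sign now -1
(15591/1051): 15591 mod 1051 = 877, so (15591/1051) = (877/1051)
flip (877/1051) -> (1051/877): both odd, 877 mod 4 = 1, 1051 mod 4 = 3, so the flip contributes +1; sign now -1
(1051/877): 1051 mod 877 = 174, so (1051/877) = (174/877)
factor out 2^1: 174 = 2^1·87; with 877 mod 8 = 5, (2/877) = -1; sign now +1; continue with (87/877)
flip (87/877) -> (877/87): both odd, 87 mod 4 = 3, 877 mod 4 = 1, so the flip contributes +1; sign now +1
(877/87): 877 mod 87 = 7, so (877/87) = (7/87)
flip (7/87) -> (87/7): both odd, 7 mod 4 = 3, 87 mod 4 = 3, so the flip contributes -1; sign now -1
(87/7): 87 mod 7 = 3, so (87/7) = (3/7)
flip (3/7) -> (7/3): both odd, 3 mod 4 = 3, 7 mod 4 = 3, so the flip contributes -1; sign now +1
(7/3): 7 mod 3 = 1, so (7/3) = (1/3)
reached (1/3) = 1, so the symbol is +1

1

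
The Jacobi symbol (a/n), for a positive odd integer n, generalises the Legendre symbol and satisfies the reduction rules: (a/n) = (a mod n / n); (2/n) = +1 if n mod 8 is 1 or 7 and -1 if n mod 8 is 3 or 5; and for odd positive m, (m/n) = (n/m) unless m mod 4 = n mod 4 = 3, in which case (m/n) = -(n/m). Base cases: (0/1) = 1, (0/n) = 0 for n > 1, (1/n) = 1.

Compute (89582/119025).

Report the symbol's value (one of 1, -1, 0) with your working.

89582 = 2^1·44791; (2/119025) = +1 since 119025 mod 8 = 1, so (89582/119025) = (+1)^1·(44791/119025); sign now +1
reciprocity: (44791/119025) = +1·(119025/44791) since 44791 mod 4 = 3, 119025 mod 4 = 1; sign now +1
(119025/44791) = (29443/44791)   [reduce mod 44791]
reciprocity: (29443/44791) = -1·(44791/29443) since 29443 mod 4 = 3, 44791 mod 4 = 3; sign now -1
(44791/29443) = (15348/29443)   [reduce mod 29443]
15348 = 2^2·3837; (2/29443) = -1 since 29443 mod 8 = 3, so (15348/29443) = (-1)^2·(3837/29443); sign now -1
reciprocity: (3837/29443) = +1·(29443/3837) since 3837 mod 4 = 1, 29443 mod 4 = 3; sign now -1
(29443/3837) = (2584/3837)   [reduce mod 3837]
2584 = 2^3·323; (2/3837) = -1 since 3837 mod 8 = 5, so (2584/3837) = (-1)^3·(323/3837); sign now +1
reciprocity: (323/3837) = +1·(3837/323) since 323 mod 4 = 3, 3837 mod 4 = 1; sign now +1
(3837/323) = (284/323)   [reduce mod 323]
284 = 2^2·71; (2/323) = -1 since 323 mod 8 = 3, so (284/323) = (-1)^2·(71/323); sign now +1
reciprocity: (71/323) = -1·(323/71) since 71 mod 4 = 3, 323 mod 4 = 3; sign now -1
(323/71) = (39/71)   [reduce mod 71]
reciprocity: (39/71) = -1·(71/39) since 39 mod 4 = 3, 71 mod 4 = 3; sign now +1
(71/39) = (32/39)   [reduce mod 39]
32 = 2^5·1; (2/39) = +1 since 39 mod 8 = 7, so (32/39) = (+1)^5·(1/39); sign now +1
(1/39) = 1; final value = sign = +1

1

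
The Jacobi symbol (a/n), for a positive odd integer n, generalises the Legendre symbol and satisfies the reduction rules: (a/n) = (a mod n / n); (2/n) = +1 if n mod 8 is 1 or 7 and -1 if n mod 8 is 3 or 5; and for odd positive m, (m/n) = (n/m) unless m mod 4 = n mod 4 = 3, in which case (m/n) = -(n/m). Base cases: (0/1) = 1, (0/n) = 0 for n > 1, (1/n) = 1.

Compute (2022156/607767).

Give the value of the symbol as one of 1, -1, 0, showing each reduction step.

(2022156/607767) = (198855/607767)   [reduce mod 607767]
reciprocity: (198855/607767) = -1·(607767/198855) since 198855 mod 4 = 3, 607767 mod 4 = 3; sign now -1
(607767/198855) = (11202/198855)   [reduce mod 198855]
11202 = 2^1·5601; (2/198855) = +1 since 198855 mod 8 = 7, so (11202/198855) = (+1)^1·(5601/198855); sign now -1
reciprocity: (5601/198855) = +1·(198855/5601) since 5601 mod 4 = 1, 198855 mod 4 = 3; sign now -1
(198855/5601) = (2820/5601)   [reduce mod 5601]
2820 = 2^2·705; (2/5601) = +1 since 5601 mod 8 = 1, so (2820/5601) = (+1)^2·(705/5601); sign now -1
reciprocity: (705/5601) = +1·(5601/705) since 705 mod 4 = 1, 5601 mod 4 = 1; sign now -1
(5601/705) = (666/705)   [reduce mod 705]
666 = 2^1·333; (2/705) = +1 since 705 mod 8 = 1, so (666/705) = (+1)^1·(333/705); sign now -1
reciprocity: (333/705) = +1·(705/333) since 333 mod 4 = 1, 705 mod 4 = 1; sign now -1
(705/333) = (39/333)   [reduce mod 333]
reciprocity: (39/333) = +1·(333/39) since 39 mod 4 = 3, 333 mod 4 = 1; sign now -1
(333/39) = (21/39)   [reduce mod 39]
reciprocity: (21/39) = +1·(39/21) since 21 mod 4 = 1, 39 mod 4 = 3; sign now -1
(39/21) = (18/21)   [reduce mod 21]
18 = 2^1·9; (2/21) = -1 since 21 mod 8 = 5, so (18/21) = (-1)^1·(9/21); sign now +1
reciprocity: (9/21) = +1·(21/9) since 9 mod 4 = 1, 21 mod 4 = 1; sign now +1
(21/9) = (3/9)   [reduce mod 9]
reciprocity: (3/9) = +1·(9/3) since 3 mod 4 = 3, 9 mod 4 = 1; sign now +1
(9/3) = (0/3)   [reduce mod 3]
(0/3) = 0   [gcd(a, n) > 1]; final value = 0

0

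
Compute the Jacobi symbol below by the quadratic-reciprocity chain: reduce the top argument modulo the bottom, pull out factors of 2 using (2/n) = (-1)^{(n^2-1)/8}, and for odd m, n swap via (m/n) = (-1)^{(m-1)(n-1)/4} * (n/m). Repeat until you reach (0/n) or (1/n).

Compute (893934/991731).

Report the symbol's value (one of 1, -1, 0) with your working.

893934 = 2^1·446967; (2/991731) = -1 since 991731 mod 8 = 3, so (893934/991731) = (-1)^1·(446967/991731); sign now -1
reciprocity: (446967/991731) = -1·(991731/446967) since 446967 mod 4 = 3, 991731 mod 4 = 3; sign now +1
(991731/446967) = (97797/446967)   [reduce mod 446967]
reciprocity: (97797/446967) = +1·(446967/97797) since 97797 mod 4 = 1, 446967 mod 4 = 3; sign now +1
(446967/97797) = (55779/97797)   [reduce mod 97797]
reciprocity: (55779/97797) = +1·(97797/55779) since 55779 mod 4 = 3, 97797 mod 4 = 1; sign now +1
(97797/55779) = (42018/55779)   [reduce mod 55779]
42018 = 2^1·21009; (2/55779) = -1 since 55779 mod 8 = 3, so (42018/55779) = (-1)^1·(21009/55779); sign now -1
reciprocity: (21009/55779) = +1·(55779/21009) since 21009 mod 4 = 1, 55779 mod 4 = 3; sign now -1
(55779/21009) = (13761/21009)   [reduce mod 21009]
reciprocity: (13761/21009) = +1·(21009/13761) since 13761 mod 4 = 1, 21009 mod 4 = 1; sign now -1
(21009/13761) = (7248/13761)   [reduce mod 13761]
7248 = 2^4·453; (2/13761) = +1 since 13761 mod 8 = 1, so (7248/13761) = (+1)^4·(453/13761); sign now -1
reciprocity: (453/13761) = +1·(13761/453) since 453 mod 4 = 1, 13761 mod 4 = 1; sign now -1
(13761/453) = (171/453)   [reduce mod 453]
reciprocity: (171/453) = +1·(453/171) since 171 mod 4 = 3, 453 mod 4 = 1; sign now -1
(453/171) = (111/171)   [reduce mod 171]
reciprocity: (111/171) = -1·(171/111) since 111 mod 4 = 3, 171 mod 4 = 3; sign now +1
(171/111) = (60/111)   [reduce mod 111]
60 = 2^2·15; (2/111) = +1 since 111 mod 8 = 7, so (60/111) = (+1)^2·(15/111); sign now +1
reciprocity: (15/111) = -1·(111/15) since 15 mod 4 = 3, 111 mod 4 = 3; sign now -1
(111/15) = (6/15)   [reduce mod 15]
6 = 2^1·3; (2/15) = +1 since 15 mod 8 = 7, so (6/15) = (+1)^1·(3/15); sign now -1
reciprocity: (3/15) = -1·(15/3) since 3 mod 4 = 3, 15 mod 4 = 3; sign now +1
(15/3) = (0/3)   [reduce mod 3]
(0/3) = 0   [gcd(a, n) > 1]; final value = 0

0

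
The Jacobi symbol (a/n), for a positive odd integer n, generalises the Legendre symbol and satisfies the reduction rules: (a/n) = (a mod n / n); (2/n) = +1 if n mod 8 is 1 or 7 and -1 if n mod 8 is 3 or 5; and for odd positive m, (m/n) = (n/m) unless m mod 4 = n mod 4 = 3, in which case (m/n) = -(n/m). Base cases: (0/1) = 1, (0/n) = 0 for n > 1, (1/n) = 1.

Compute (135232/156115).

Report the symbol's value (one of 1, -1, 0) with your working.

-1

factor out 2^6: 135232 = 2^6·2113; with 156115 mod 8 = 3, (2/156115) = -1; sign now +1; continue with (2113/156115)
flip (2113/156115) -> (156115/2113): both odd, 2113 mod 4 = 1, 156115 mod 4 = 3, so the flip contributes +1; sign now +1
(156115/2113): 156115 mod 2113 = 1866, so (156115/2113) = (1866/2113)
factor out 2^1: 1866 = 2^1·933; with 2113 mod 8 = 1, (2/2113) = +1; sign now +1; continue with (933/2113)
flip (933/2113) -> (2113/933): both odd, 933 mod 4 = 1, 2113 mod 4 = 1, so the flip contributes +1; sign now +1
(2113/933): 2113 mod 933 = 247, so (2113/933) = (247/933)
flip (247/933) -> (933/247): both odd, 247 mod 4 = 3, 933 mod 4 = 1, so the flip contributes +1; sign now +1
(933/247): 933 mod 247 = 192, so (933/247) = (192/247)
factor out 2^6: 192 = 2^6·3; with 247 mod 8 = 7, (2/247) = +1; sign now +1; continue with (3/247)
flip (3/247) -> (247/3): both odd, 3 mod 4 = 3, 247 mod 4 = 3, so the flip contributes -1; sign now -1
(247/3): 247 mod 3 = 1, so (247/3) = (1/3)
reached (1/3) = 1, so the symbol is -1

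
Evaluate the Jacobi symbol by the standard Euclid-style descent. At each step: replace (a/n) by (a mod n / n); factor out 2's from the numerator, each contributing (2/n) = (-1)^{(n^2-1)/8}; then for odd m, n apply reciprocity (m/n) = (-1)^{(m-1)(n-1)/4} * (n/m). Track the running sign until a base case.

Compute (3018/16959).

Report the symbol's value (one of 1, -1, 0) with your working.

factor out 2^1: 3018 = 2^1·1509; with 16959 mod 8 = 7, (2/16959) = +1; sign now +1; continue with (1509/16959)
flip (1509/16959) -> (16959/1509): both odd, 1509 mod 4 = 1, 16959 mod 4 = 3, so the flip contributes +1; sign now +1
(16959/1509): 16959 mod 1509 = 360, so (16959/1509) = (360/1509)
factor out 2^3: 360 = 2^3·45; with 1509 mod 8 = 5, (2/1509) = -1; sign now -1; continue with (45/1509)
flip (45/1509) -> (1509/45): both odd, 45 mod 4 = 1, 1509 mod 4 = 1, so the flip contributes +1; sign now -1
(1509/45): 1509 mod 45 = 24, so (1509/45) = (24/45)
factor out 2^3: 24 = 2^3·3; with 45 mod 8 = 5, (2/45) = -1; sign now +1; continue with (3/45)
flip (3/45) -> (45/3): both odd, 3 mod 4 = 3, 45 mod 4 = 1, so the flip contributes +1; sign now +1
(45/3): 45 mod 3 = 0, so (45/3) = (0/3)
reached (0/3); gcd(a, n) > 1, so (0/3) = 0 and the symbol is 0

0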